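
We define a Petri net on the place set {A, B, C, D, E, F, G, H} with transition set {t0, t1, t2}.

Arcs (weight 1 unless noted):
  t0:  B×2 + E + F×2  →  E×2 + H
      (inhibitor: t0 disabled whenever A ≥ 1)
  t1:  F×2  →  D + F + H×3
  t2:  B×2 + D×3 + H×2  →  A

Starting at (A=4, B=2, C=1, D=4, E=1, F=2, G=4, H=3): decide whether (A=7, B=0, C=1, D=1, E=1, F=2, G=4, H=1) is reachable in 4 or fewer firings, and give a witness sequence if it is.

NO — not reachable within 4 firings

depth 0: 1 marking
depth 1: 3 markings reached so far
depth 2: 4 markings reached so far
depth 3: 4 markings reached so far
(frontier empty at depth 3; search complete)
target is not among the 4 markings reachable within 4 steps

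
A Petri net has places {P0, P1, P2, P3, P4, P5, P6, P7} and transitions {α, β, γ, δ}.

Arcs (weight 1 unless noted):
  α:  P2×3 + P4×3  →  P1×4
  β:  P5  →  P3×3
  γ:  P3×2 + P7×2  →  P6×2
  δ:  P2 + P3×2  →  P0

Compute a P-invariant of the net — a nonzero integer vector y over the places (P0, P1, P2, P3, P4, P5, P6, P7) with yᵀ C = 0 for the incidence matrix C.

y = (P0:4, P1:3, P2:4, P3:0, P4:0, P5:0, P6:0, P7:0)

Incidence matrix C (rows=places, cols=transitions):
        α    β    γ    δ
   P0   0    0    0    1
   P1   4    0    0    0
   P2  -3    0    0   -1
   P3   0    3   -2   -2
   P4  -3    0    0    0
   P5   0   -1    0    0
   P6   0    0    2    0
   P7   0    0   -2    0

Candidate y = [4, 3, 4, 0, 0, 0, 0, 0]; check y·C column-wise:
  col α: 4·0 + 3·4 + 4·-3 + 0·-3 = 0
  col β: 4·0 + 3·0 + 4·0 + 0·3 + 0·-1 = 0
  col γ: 4·0 + 3·0 + 4·0 + 0·-2 + 0·2 + 0·-2 = 0
  col δ: 4·1 + 3·0 + 4·-1 + 0·-2 = 0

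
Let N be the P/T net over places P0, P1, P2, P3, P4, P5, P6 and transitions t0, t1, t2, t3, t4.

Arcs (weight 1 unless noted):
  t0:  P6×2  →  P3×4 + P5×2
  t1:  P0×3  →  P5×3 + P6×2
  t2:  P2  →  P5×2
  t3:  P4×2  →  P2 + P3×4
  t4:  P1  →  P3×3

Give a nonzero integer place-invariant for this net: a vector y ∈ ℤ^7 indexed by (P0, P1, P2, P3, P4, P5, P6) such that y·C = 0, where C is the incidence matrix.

y = (P0:2, P1:-3, P2:4, P3:-1, P4:0, P5:2, P6:0)

Incidence matrix C (rows=places, cols=transitions):
       t0   t1   t2   t3   t4
   P0   0   -3    0    0    0
   P1   0    0    0    0   -1
   P2   0    0   -1    1    0
   P3   4    0    0    4    3
   P4   0    0    0   -2    0
   P5   2    3    2    0    0
   P6  -2    2    0    0    0

Candidate y = [2, -3, 4, -1, 0, 2, 0]; check y·C column-wise:
  col t0: 2·0 + -3·0 + 4·0 + -1·4 + 2·2 + 0·-2 = 0
  col t1: 2·-3 + -3·0 + 4·0 + -1·0 + 2·3 + 0·2 = 0
  col t2: 2·0 + -3·0 + 4·-1 + -1·0 + 2·2 = 0
  col t3: 2·0 + -3·0 + 4·1 + -1·4 + 0·-2 + 2·0 = 0
  col t4: 2·0 + -3·-1 + 4·0 + -1·3 + 2·0 = 0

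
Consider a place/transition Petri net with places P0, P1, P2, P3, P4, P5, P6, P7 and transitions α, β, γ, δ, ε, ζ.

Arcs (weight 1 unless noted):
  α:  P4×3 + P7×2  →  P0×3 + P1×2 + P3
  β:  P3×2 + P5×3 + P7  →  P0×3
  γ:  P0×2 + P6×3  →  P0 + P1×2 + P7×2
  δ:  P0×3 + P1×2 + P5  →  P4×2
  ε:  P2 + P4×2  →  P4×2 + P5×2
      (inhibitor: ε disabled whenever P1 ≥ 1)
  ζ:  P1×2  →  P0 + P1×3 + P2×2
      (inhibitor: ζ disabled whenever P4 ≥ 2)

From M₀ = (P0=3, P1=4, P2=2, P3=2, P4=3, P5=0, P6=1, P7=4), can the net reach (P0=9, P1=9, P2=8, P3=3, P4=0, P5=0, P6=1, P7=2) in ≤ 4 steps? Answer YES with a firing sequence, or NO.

YES — reachable via ⟨α, ζ, ζ, ζ⟩ (4 firings)

step 1: fire α:  (P0=3, P1=4, P2=2, P3=2, P4=3, P5=0, P6=1, P7=4) → (P0=6, P1=6, P2=2, P3=3, P4=0, P5=0, P6=1, P7=2)
step 2: fire ζ:  (P0=6, P1=6, P2=2, P3=3, P4=0, P5=0, P6=1, P7=2) → (P0=7, P1=7, P2=4, P3=3, P4=0, P5=0, P6=1, P7=2)
step 3: fire ζ:  (P0=7, P1=7, P2=4, P3=3, P4=0, P5=0, P6=1, P7=2) → (P0=8, P1=8, P2=6, P3=3, P4=0, P5=0, P6=1, P7=2)
step 4: fire ζ:  (P0=8, P1=8, P2=6, P3=3, P4=0, P5=0, P6=1, P7=2) → (P0=9, P1=9, P2=8, P3=3, P4=0, P5=0, P6=1, P7=2)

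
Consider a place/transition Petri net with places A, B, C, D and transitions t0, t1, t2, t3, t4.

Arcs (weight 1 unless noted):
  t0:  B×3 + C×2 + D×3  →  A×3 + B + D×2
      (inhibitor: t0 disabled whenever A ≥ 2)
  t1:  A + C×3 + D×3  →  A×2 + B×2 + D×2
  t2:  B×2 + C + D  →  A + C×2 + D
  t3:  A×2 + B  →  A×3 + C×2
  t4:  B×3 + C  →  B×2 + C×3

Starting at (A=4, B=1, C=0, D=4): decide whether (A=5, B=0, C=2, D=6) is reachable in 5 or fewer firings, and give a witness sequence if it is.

NO — not reachable within 5 firings

depth 0: 1 marking
depth 1: 2 markings reached so far
depth 2: 2 markings reached so far
(frontier empty at depth 2; search complete)
target is not among the 2 markings reachable within 5 steps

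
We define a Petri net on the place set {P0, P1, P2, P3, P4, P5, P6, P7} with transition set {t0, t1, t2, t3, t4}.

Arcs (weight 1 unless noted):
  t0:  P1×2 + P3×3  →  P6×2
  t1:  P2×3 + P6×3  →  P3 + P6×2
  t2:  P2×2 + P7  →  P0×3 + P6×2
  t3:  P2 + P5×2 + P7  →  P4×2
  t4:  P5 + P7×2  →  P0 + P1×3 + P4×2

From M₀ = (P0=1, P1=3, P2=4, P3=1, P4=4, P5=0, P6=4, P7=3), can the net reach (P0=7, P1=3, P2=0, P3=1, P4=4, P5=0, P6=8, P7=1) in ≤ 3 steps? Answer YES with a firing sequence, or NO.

YES — reachable via ⟨t2, t2⟩ (2 firings)

step 1: fire t2:  (P0=1, P1=3, P2=4, P3=1, P4=4, P5=0, P6=4, P7=3) → (P0=4, P1=3, P2=2, P3=1, P4=4, P5=0, P6=6, P7=2)
step 2: fire t2:  (P0=4, P1=3, P2=2, P3=1, P4=4, P5=0, P6=6, P7=2) → (P0=7, P1=3, P2=0, P3=1, P4=4, P5=0, P6=8, P7=1)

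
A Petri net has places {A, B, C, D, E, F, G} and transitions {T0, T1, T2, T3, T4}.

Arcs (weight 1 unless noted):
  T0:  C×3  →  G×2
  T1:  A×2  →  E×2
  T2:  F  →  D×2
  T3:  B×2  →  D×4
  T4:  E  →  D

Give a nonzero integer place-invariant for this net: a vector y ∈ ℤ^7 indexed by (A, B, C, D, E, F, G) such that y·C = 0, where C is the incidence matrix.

Incidence matrix C (rows=places, cols=transitions):
       T0   T1   T2   T3   T4
    A   0   -2    0    0    0
    B   0    0    0   -2    0
    C  -3    0    0    0    0
    D   0    0    2    4    1
    E   0    2    0    0   -1
    F   0    0   -1    0    0
    G   2    0    0    0    0

Candidate y = [1, 2, 0, 1, 1, 2, 0]; check y·C column-wise:
  col T0: 1·0 + 2·0 + 0·-3 + 1·0 + 1·0 + 2·0 + 0·2 = 0
  col T1: 1·-2 + 2·0 + 1·0 + 1·2 + 2·0 = 0
  col T2: 1·0 + 2·0 + 1·2 + 1·0 + 2·-1 = 0
  col T3: 1·0 + 2·-2 + 1·4 + 1·0 + 2·0 = 0
  col T4: 1·0 + 2·0 + 1·1 + 1·-1 + 2·0 = 0

y = (A:1, B:2, C:0, D:1, E:1, F:2, G:0)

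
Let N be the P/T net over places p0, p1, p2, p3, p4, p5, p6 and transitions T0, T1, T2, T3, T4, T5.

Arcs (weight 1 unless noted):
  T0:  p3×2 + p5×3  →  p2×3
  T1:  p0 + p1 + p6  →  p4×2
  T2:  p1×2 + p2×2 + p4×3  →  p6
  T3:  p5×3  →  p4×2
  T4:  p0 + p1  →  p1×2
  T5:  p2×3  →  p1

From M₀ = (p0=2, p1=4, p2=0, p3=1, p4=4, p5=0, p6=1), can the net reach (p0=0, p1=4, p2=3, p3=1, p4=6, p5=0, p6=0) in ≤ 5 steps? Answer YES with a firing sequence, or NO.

depth 0: 1 marking
depth 1: 3 markings reached so far
depth 2: 5 markings reached so far
depth 3: 5 markings reached so far
(frontier empty at depth 3; search complete)
target is not among the 5 markings reachable within 5 steps

NO — not reachable within 5 firings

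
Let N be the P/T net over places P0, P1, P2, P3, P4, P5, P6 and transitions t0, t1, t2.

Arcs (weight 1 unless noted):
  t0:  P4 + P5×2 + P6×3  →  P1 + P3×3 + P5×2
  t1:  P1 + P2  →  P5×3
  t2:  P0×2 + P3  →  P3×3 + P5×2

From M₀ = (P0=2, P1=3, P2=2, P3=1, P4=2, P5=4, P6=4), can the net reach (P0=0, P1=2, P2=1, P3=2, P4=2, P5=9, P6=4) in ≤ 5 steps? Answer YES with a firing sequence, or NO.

depth 0: 1 marking
depth 1: 4 markings reached so far
depth 2: 8 markings reached so far
depth 3: 11 markings reached so far
depth 4: 12 markings reached so far
depth 5: 12 markings reached so far
(frontier empty at depth 5; search complete)
target is not among the 12 markings reachable within 5 steps

NO — not reachable within 5 firings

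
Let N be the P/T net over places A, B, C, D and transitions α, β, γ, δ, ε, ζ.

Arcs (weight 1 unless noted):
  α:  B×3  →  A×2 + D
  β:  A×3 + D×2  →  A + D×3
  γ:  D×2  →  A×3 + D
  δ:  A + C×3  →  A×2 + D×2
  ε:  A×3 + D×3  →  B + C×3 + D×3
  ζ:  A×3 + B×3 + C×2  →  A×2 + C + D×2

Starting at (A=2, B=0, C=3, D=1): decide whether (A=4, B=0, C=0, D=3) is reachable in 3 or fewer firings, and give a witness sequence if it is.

YES — reachable via ⟨δ, β, γ⟩ (3 firings)

step 1: fire δ:  (A=2, B=0, C=3, D=1) → (A=3, B=0, C=0, D=3)
step 2: fire β:  (A=3, B=0, C=0, D=3) → (A=1, B=0, C=0, D=4)
step 3: fire γ:  (A=1, B=0, C=0, D=4) → (A=4, B=0, C=0, D=3)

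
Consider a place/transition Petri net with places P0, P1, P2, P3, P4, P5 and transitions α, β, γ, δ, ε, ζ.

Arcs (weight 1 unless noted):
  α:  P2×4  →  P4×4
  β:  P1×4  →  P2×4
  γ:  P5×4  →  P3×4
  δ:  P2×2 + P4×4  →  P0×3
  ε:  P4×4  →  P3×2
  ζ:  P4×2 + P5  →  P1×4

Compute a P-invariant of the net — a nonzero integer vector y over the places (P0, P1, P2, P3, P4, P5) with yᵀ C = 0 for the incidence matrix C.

y = (P0:2, P1:1, P2:1, P3:2, P4:1, P5:2)

Incidence matrix C (rows=places, cols=transitions):
        α    β    γ    δ    ε    ζ
   P0   0    0    0    3    0    0
   P1   0   -4    0    0    0    4
   P2  -4    4    0   -2    0    0
   P3   0    0    4    0    2    0
   P4   4    0    0   -4   -4   -2
   P5   0    0   -4    0    0   -1

Candidate y = [2, 1, 1, 2, 1, 2]; check y·C column-wise:
  col α: 2·0 + 1·0 + 1·-4 + 2·0 + 1·4 + 2·0 = 0
  col β: 2·0 + 1·-4 + 1·4 + 2·0 + 1·0 + 2·0 = 0
  col γ: 2·0 + 1·0 + 1·0 + 2·4 + 1·0 + 2·-4 = 0
  col δ: 2·3 + 1·0 + 1·-2 + 2·0 + 1·-4 + 2·0 = 0
  col ε: 2·0 + 1·0 + 1·0 + 2·2 + 1·-4 + 2·0 = 0
  col ζ: 2·0 + 1·4 + 1·0 + 2·0 + 1·-2 + 2·-1 = 0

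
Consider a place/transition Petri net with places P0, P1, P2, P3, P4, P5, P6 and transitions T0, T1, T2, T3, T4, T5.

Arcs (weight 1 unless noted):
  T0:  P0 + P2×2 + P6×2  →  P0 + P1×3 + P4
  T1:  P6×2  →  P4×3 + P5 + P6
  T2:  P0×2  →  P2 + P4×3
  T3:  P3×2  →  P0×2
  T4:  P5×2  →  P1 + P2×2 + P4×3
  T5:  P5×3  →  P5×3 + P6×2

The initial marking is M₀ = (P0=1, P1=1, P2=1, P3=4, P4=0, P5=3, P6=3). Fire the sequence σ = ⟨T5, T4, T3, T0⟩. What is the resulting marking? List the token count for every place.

step 1: fire T5:  (P0=1, P1=1, P2=1, P3=4, P4=0, P5=3, P6=3) → (P0=1, P1=1, P2=1, P3=4, P4=0, P5=3, P6=5)
step 2: fire T4:  (P0=1, P1=1, P2=1, P3=4, P4=0, P5=3, P6=5) → (P0=1, P1=2, P2=3, P3=4, P4=3, P5=1, P6=5)
step 3: fire T3:  (P0=1, P1=2, P2=3, P3=4, P4=3, P5=1, P6=5) → (P0=3, P1=2, P2=3, P3=2, P4=3, P5=1, P6=5)
step 4: fire T0:  (P0=3, P1=2, P2=3, P3=2, P4=3, P5=1, P6=5) → (P0=3, P1=5, P2=1, P3=2, P4=4, P5=1, P6=3)

(P0=3, P1=5, P2=1, P3=2, P4=4, P5=1, P6=3)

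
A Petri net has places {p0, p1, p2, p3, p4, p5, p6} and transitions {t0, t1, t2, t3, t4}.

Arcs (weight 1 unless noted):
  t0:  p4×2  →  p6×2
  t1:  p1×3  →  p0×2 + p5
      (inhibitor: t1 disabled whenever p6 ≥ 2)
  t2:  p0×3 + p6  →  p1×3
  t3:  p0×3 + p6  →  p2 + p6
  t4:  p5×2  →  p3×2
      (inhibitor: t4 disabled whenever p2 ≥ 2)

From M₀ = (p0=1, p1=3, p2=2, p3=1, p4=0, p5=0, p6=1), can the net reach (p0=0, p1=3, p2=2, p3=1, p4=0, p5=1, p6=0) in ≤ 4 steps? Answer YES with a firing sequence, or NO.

step 1: fire t1:  (p0=1, p1=3, p2=2, p3=1, p4=0, p5=0, p6=1) → (p0=3, p1=0, p2=2, p3=1, p4=0, p5=1, p6=1)
step 2: fire t2:  (p0=3, p1=0, p2=2, p3=1, p4=0, p5=1, p6=1) → (p0=0, p1=3, p2=2, p3=1, p4=0, p5=1, p6=0)

YES — reachable via ⟨t1, t2⟩ (2 firings)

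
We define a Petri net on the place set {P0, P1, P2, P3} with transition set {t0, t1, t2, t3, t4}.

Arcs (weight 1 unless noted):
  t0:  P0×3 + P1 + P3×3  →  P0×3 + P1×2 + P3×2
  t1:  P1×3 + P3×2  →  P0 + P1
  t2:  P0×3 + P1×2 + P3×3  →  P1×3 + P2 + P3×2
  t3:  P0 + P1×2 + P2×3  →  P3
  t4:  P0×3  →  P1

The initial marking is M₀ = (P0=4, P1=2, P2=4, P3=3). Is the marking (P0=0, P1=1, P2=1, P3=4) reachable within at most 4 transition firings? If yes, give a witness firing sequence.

step 1: fire t3:  (P0=4, P1=2, P2=4, P3=3) → (P0=3, P1=0, P2=1, P3=4)
step 2: fire t4:  (P0=3, P1=0, P2=1, P3=4) → (P0=0, P1=1, P2=1, P3=4)

YES — reachable via ⟨t3, t4⟩ (2 firings)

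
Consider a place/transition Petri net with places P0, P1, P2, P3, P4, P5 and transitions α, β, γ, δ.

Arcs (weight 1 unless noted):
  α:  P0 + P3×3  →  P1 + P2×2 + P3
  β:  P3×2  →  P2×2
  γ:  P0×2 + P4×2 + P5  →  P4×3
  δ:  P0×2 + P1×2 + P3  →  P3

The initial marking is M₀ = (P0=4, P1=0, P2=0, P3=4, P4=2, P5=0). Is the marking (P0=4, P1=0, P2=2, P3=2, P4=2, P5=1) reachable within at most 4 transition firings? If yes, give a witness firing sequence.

depth 0: 1 marking
depth 1: 3 markings reached so far
depth 2: 5 markings reached so far
depth 3: 5 markings reached so far
(frontier empty at depth 3; search complete)
target is not among the 5 markings reachable within 4 steps

NO — not reachable within 4 firings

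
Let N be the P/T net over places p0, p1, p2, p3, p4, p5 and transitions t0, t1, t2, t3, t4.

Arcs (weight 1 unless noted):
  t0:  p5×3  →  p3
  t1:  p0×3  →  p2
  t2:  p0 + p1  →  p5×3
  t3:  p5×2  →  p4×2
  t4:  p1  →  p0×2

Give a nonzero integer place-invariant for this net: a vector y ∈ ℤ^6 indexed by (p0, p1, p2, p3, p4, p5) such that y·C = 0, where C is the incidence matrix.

Incidence matrix C (rows=places, cols=transitions):
       t0   t1   t2   t3   t4
   p0   0   -3   -1    0    2
   p1   0    0   -1    0   -1
   p2   0    1    0    0    0
   p3   1    0    0    0    0
   p4   0    0    0    2    0
   p5  -3    0    3   -2    0

Candidate y = [1, 2, 3, 3, 1, 1]; check y·C column-wise:
  col t0: 1·0 + 2·0 + 3·0 + 3·1 + 1·0 + 1·-3 = 0
  col t1: 1·-3 + 2·0 + 3·1 + 3·0 + 1·0 + 1·0 = 0
  col t2: 1·-1 + 2·-1 + 3·0 + 3·0 + 1·0 + 1·3 = 0
  col t3: 1·0 + 2·0 + 3·0 + 3·0 + 1·2 + 1·-2 = 0
  col t4: 1·2 + 2·-1 + 3·0 + 3·0 + 1·0 + 1·0 = 0

y = (p0:1, p1:2, p2:3, p3:3, p4:1, p5:1)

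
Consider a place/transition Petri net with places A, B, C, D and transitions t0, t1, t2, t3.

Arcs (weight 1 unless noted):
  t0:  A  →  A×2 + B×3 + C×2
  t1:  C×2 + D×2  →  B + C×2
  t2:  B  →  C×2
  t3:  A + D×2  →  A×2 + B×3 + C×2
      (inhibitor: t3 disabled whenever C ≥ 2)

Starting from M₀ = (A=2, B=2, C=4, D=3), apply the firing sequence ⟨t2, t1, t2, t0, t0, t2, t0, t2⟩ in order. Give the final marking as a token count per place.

(A=5, B=8, C=18, D=1)

step 1: fire t2:  (A=2, B=2, C=4, D=3) → (A=2, B=1, C=6, D=3)
step 2: fire t1:  (A=2, B=1, C=6, D=3) → (A=2, B=2, C=6, D=1)
step 3: fire t2:  (A=2, B=2, C=6, D=1) → (A=2, B=1, C=8, D=1)
step 4: fire t0:  (A=2, B=1, C=8, D=1) → (A=3, B=4, C=10, D=1)
step 5: fire t0:  (A=3, B=4, C=10, D=1) → (A=4, B=7, C=12, D=1)
step 6: fire t2:  (A=4, B=7, C=12, D=1) → (A=4, B=6, C=14, D=1)
step 7: fire t0:  (A=4, B=6, C=14, D=1) → (A=5, B=9, C=16, D=1)
step 8: fire t2:  (A=5, B=9, C=16, D=1) → (A=5, B=8, C=18, D=1)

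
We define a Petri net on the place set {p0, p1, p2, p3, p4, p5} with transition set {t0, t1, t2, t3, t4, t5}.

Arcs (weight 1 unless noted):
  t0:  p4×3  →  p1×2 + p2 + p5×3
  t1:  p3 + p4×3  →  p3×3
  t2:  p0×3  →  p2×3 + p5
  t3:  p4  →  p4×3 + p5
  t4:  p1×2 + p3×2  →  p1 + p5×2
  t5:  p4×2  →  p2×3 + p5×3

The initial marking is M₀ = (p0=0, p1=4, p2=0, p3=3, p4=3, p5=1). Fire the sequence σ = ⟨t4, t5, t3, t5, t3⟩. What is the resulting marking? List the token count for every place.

step 1: fire t4:  (p0=0, p1=4, p2=0, p3=3, p4=3, p5=1) → (p0=0, p1=3, p2=0, p3=1, p4=3, p5=3)
step 2: fire t5:  (p0=0, p1=3, p2=0, p3=1, p4=3, p5=3) → (p0=0, p1=3, p2=3, p3=1, p4=1, p5=6)
step 3: fire t3:  (p0=0, p1=3, p2=3, p3=1, p4=1, p5=6) → (p0=0, p1=3, p2=3, p3=1, p4=3, p5=7)
step 4: fire t5:  (p0=0, p1=3, p2=3, p3=1, p4=3, p5=7) → (p0=0, p1=3, p2=6, p3=1, p4=1, p5=10)
step 5: fire t3:  (p0=0, p1=3, p2=6, p3=1, p4=1, p5=10) → (p0=0, p1=3, p2=6, p3=1, p4=3, p5=11)

(p0=0, p1=3, p2=6, p3=1, p4=3, p5=11)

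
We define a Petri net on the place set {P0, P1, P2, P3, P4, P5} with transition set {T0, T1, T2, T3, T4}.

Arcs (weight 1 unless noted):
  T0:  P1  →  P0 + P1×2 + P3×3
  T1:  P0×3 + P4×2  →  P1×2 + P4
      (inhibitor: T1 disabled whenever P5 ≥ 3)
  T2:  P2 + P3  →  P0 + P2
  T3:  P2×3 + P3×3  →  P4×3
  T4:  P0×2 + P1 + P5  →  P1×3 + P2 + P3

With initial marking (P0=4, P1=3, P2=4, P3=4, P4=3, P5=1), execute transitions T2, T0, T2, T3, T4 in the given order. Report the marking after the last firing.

step 1: fire T2:  (P0=4, P1=3, P2=4, P3=4, P4=3, P5=1) → (P0=5, P1=3, P2=4, P3=3, P4=3, P5=1)
step 2: fire T0:  (P0=5, P1=3, P2=4, P3=3, P4=3, P5=1) → (P0=6, P1=4, P2=4, P3=6, P4=3, P5=1)
step 3: fire T2:  (P0=6, P1=4, P2=4, P3=6, P4=3, P5=1) → (P0=7, P1=4, P2=4, P3=5, P4=3, P5=1)
step 4: fire T3:  (P0=7, P1=4, P2=4, P3=5, P4=3, P5=1) → (P0=7, P1=4, P2=1, P3=2, P4=6, P5=1)
step 5: fire T4:  (P0=7, P1=4, P2=1, P3=2, P4=6, P5=1) → (P0=5, P1=6, P2=2, P3=3, P4=6, P5=0)

(P0=5, P1=6, P2=2, P3=3, P4=6, P5=0)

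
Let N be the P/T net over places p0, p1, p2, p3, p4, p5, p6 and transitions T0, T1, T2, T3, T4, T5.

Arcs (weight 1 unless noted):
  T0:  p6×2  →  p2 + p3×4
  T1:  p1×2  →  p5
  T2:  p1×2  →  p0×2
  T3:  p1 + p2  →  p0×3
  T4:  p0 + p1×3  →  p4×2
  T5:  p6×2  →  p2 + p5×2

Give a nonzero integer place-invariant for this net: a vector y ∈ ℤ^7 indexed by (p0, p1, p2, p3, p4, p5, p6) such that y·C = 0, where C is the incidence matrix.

y = (p0:1, p1:1, p2:2, p3:1, p4:2, p5:2, p6:3)

Incidence matrix C (rows=places, cols=transitions):
       T0   T1   T2   T3   T4   T5
   p0   0    0    2    3   -1    0
   p1   0   -2   -2   -1   -3    0
   p2   1    0    0   -1    0    1
   p3   4    0    0    0    0    0
   p4   0    0    0    0    2    0
   p5   0    1    0    0    0    2
   p6  -2    0    0    0    0   -2

Candidate y = [1, 1, 2, 1, 2, 2, 3]; check y·C column-wise:
  col T0: 1·0 + 1·0 + 2·1 + 1·4 + 2·0 + 2·0 + 3·-2 = 0
  col T1: 1·0 + 1·-2 + 2·0 + 1·0 + 2·0 + 2·1 + 3·0 = 0
  col T2: 1·2 + 1·-2 + 2·0 + 1·0 + 2·0 + 2·0 + 3·0 = 0
  col T3: 1·3 + 1·-1 + 2·-1 + 1·0 + 2·0 + 2·0 + 3·0 = 0
  col T4: 1·-1 + 1·-3 + 2·0 + 1·0 + 2·2 + 2·0 + 3·0 = 0
  col T5: 1·0 + 1·0 + 2·1 + 1·0 + 2·0 + 2·2 + 3·-2 = 0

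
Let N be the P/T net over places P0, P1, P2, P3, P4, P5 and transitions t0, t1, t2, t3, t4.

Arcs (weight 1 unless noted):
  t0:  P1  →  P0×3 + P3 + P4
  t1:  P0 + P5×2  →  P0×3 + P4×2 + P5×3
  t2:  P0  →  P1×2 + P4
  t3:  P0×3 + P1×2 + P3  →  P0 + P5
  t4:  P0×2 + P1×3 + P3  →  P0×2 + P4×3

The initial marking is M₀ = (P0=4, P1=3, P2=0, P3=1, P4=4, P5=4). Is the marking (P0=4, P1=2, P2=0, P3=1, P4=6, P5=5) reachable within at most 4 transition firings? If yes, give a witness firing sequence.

YES — reachable via ⟨t0, t2, t3⟩ (3 firings)

step 1: fire t0:  (P0=4, P1=3, P2=0, P3=1, P4=4, P5=4) → (P0=7, P1=2, P2=0, P3=2, P4=5, P5=4)
step 2: fire t2:  (P0=7, P1=2, P2=0, P3=2, P4=5, P5=4) → (P0=6, P1=4, P2=0, P3=2, P4=6, P5=4)
step 3: fire t3:  (P0=6, P1=4, P2=0, P3=2, P4=6, P5=4) → (P0=4, P1=2, P2=0, P3=1, P4=6, P5=5)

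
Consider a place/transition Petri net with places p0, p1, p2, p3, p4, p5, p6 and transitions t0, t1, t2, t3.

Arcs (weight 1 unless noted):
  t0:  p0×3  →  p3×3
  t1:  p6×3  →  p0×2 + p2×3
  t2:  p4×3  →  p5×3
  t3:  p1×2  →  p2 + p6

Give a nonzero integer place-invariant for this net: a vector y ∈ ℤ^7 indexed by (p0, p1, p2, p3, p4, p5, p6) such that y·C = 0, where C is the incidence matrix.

y = (p0:3, p1:-1, p2:-2, p3:3, p4:0, p5:0, p6:0)

Incidence matrix C (rows=places, cols=transitions):
       t0   t1   t2   t3
   p0  -3    2    0    0
   p1   0    0    0   -2
   p2   0    3    0    1
   p3   3    0    0    0
   p4   0    0   -3    0
   p5   0    0    3    0
   p6   0   -3    0    1

Candidate y = [3, -1, -2, 3, 0, 0, 0]; check y·C column-wise:
  col t0: 3·-3 + -1·0 + -2·0 + 3·3 = 0
  col t1: 3·2 + -1·0 + -2·3 + 3·0 + 0·-3 = 0
  col t2: 3·0 + -1·0 + -2·0 + 3·0 + 0·-3 + 0·3 = 0
  col t3: 3·0 + -1·-2 + -2·1 + 3·0 + 0·1 = 0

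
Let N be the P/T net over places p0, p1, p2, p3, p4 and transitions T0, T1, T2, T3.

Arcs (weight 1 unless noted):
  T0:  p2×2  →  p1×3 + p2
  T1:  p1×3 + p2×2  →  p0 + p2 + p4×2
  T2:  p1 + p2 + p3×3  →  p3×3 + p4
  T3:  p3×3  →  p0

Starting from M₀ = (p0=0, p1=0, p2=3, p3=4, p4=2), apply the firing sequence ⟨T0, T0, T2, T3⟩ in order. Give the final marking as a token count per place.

step 1: fire T0:  (p0=0, p1=0, p2=3, p3=4, p4=2) → (p0=0, p1=3, p2=2, p3=4, p4=2)
step 2: fire T0:  (p0=0, p1=3, p2=2, p3=4, p4=2) → (p0=0, p1=6, p2=1, p3=4, p4=2)
step 3: fire T2:  (p0=0, p1=6, p2=1, p3=4, p4=2) → (p0=0, p1=5, p2=0, p3=4, p4=3)
step 4: fire T3:  (p0=0, p1=5, p2=0, p3=4, p4=3) → (p0=1, p1=5, p2=0, p3=1, p4=3)

(p0=1, p1=5, p2=0, p3=1, p4=3)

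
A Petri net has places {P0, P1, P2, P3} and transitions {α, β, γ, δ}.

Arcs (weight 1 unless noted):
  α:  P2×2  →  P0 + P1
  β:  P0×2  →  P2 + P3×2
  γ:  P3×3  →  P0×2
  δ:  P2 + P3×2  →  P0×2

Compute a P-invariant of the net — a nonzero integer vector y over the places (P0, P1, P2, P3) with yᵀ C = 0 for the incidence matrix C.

y = (P0:3, P1:1, P2:2, P3:2)

Incidence matrix C (rows=places, cols=transitions):
        α    β    γ    δ
   P0   1   -2    2    2
   P1   1    0    0    0
   P2  -2    1    0   -1
   P3   0    2   -3   -2

Candidate y = [3, 1, 2, 2]; check y·C column-wise:
  col α: 3·1 + 1·1 + 2·-2 + 2·0 = 0
  col β: 3·-2 + 1·0 + 2·1 + 2·2 = 0
  col γ: 3·2 + 1·0 + 2·0 + 2·-3 = 0
  col δ: 3·2 + 1·0 + 2·-1 + 2·-2 = 0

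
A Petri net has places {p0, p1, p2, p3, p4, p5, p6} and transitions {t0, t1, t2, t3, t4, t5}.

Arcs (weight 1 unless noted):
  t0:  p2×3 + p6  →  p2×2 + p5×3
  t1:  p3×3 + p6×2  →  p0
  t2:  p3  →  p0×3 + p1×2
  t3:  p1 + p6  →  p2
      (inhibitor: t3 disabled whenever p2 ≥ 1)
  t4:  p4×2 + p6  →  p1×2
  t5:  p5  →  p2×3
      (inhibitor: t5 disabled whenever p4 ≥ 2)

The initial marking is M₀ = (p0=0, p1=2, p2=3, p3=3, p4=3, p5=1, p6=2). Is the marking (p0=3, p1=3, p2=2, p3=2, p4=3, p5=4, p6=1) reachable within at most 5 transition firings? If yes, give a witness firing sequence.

NO — not reachable within 5 firings

depth 0: 1 marking
depth 1: 5 markings reached so far
depth 2: 10 markings reached so far
depth 3: 16 markings reached so far
depth 4: 22 markings reached so far
depth 5: 27 markings reached so far
target is not among the 27 markings reachable within 5 steps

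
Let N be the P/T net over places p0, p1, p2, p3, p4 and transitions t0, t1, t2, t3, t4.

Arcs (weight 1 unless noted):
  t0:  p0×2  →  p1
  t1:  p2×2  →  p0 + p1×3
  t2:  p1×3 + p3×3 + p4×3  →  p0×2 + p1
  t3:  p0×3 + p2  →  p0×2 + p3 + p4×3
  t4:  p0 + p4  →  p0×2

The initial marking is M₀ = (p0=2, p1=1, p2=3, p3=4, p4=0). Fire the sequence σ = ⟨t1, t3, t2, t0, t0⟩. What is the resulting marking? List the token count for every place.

(p0=0, p1=4, p2=0, p3=2, p4=0)

step 1: fire t1:  (p0=2, p1=1, p2=3, p3=4, p4=0) → (p0=3, p1=4, p2=1, p3=4, p4=0)
step 2: fire t3:  (p0=3, p1=4, p2=1, p3=4, p4=0) → (p0=2, p1=4, p2=0, p3=5, p4=3)
step 3: fire t2:  (p0=2, p1=4, p2=0, p3=5, p4=3) → (p0=4, p1=2, p2=0, p3=2, p4=0)
step 4: fire t0:  (p0=4, p1=2, p2=0, p3=2, p4=0) → (p0=2, p1=3, p2=0, p3=2, p4=0)
step 5: fire t0:  (p0=2, p1=3, p2=0, p3=2, p4=0) → (p0=0, p1=4, p2=0, p3=2, p4=0)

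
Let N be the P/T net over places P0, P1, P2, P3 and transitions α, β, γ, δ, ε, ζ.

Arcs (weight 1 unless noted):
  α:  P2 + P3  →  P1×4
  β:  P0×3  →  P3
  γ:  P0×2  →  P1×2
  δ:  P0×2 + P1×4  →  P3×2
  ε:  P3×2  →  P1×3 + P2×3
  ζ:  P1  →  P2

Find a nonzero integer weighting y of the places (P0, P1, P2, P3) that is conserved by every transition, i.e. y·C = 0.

Incidence matrix C (rows=places, cols=transitions):
        α    β    γ    δ    ε    ζ
   P0   0   -3   -2   -2    0    0
   P1   4    0    2   -4    3   -1
   P2  -1    0    0    0    3    1
   P3  -1    1    0    2   -2    0

Candidate y = [1, 1, 1, 3]; check y·C column-wise:
  col α: 1·0 + 1·4 + 1·-1 + 3·-1 = 0
  col β: 1·-3 + 1·0 + 1·0 + 3·1 = 0
  col γ: 1·-2 + 1·2 + 1·0 + 3·0 = 0
  col δ: 1·-2 + 1·-4 + 1·0 + 3·2 = 0
  col ε: 1·0 + 1·3 + 1·3 + 3·-2 = 0
  col ζ: 1·0 + 1·-1 + 1·1 + 3·0 = 0

y = (P0:1, P1:1, P2:1, P3:3)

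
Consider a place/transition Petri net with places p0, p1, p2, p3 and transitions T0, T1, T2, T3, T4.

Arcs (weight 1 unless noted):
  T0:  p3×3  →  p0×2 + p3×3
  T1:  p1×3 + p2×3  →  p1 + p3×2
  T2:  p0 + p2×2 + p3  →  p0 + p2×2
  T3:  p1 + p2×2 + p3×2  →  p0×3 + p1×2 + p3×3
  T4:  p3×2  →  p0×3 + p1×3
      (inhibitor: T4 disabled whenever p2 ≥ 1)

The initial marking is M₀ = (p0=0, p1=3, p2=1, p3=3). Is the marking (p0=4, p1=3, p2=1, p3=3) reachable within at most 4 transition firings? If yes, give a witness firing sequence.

YES — reachable via ⟨T0, T0⟩ (2 firings)

step 1: fire T0:  (p0=0, p1=3, p2=1, p3=3) → (p0=2, p1=3, p2=1, p3=3)
step 2: fire T0:  (p0=2, p1=3, p2=1, p3=3) → (p0=4, p1=3, p2=1, p3=3)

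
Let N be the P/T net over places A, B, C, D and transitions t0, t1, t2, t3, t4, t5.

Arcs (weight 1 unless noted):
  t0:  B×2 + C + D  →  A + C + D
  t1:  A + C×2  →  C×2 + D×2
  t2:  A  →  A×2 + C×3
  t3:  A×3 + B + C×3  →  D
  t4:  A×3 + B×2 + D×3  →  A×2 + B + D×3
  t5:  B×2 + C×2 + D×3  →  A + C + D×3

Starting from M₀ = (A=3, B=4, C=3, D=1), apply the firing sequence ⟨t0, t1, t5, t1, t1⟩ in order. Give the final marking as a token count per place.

(A=2, B=0, C=2, D=7)

step 1: fire t0:  (A=3, B=4, C=3, D=1) → (A=4, B=2, C=3, D=1)
step 2: fire t1:  (A=4, B=2, C=3, D=1) → (A=3, B=2, C=3, D=3)
step 3: fire t5:  (A=3, B=2, C=3, D=3) → (A=4, B=0, C=2, D=3)
step 4: fire t1:  (A=4, B=0, C=2, D=3) → (A=3, B=0, C=2, D=5)
step 5: fire t1:  (A=3, B=0, C=2, D=5) → (A=2, B=0, C=2, D=7)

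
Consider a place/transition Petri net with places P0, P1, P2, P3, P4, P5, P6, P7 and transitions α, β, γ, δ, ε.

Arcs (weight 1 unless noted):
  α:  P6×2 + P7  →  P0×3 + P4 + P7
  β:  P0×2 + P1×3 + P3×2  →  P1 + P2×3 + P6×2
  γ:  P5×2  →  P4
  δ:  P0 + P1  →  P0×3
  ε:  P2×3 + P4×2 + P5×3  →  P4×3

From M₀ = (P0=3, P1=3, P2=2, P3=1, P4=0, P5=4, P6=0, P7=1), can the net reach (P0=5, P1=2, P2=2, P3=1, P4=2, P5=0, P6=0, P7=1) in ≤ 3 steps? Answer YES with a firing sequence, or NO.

YES — reachable via ⟨γ, γ, δ⟩ (3 firings)

step 1: fire γ:  (P0=3, P1=3, P2=2, P3=1, P4=0, P5=4, P6=0, P7=1) → (P0=3, P1=3, P2=2, P3=1, P4=1, P5=2, P6=0, P7=1)
step 2: fire γ:  (P0=3, P1=3, P2=2, P3=1, P4=1, P5=2, P6=0, P7=1) → (P0=3, P1=3, P2=2, P3=1, P4=2, P5=0, P6=0, P7=1)
step 3: fire δ:  (P0=3, P1=3, P2=2, P3=1, P4=2, P5=0, P6=0, P7=1) → (P0=5, P1=2, P2=2, P3=1, P4=2, P5=0, P6=0, P7=1)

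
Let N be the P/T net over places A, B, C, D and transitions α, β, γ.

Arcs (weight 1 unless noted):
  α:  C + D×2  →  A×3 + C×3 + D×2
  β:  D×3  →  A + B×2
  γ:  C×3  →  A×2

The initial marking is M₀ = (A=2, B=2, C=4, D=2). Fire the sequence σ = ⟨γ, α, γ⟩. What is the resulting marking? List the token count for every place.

step 1: fire γ:  (A=2, B=2, C=4, D=2) → (A=4, B=2, C=1, D=2)
step 2: fire α:  (A=4, B=2, C=1, D=2) → (A=7, B=2, C=3, D=2)
step 3: fire γ:  (A=7, B=2, C=3, D=2) → (A=9, B=2, C=0, D=2)

(A=9, B=2, C=0, D=2)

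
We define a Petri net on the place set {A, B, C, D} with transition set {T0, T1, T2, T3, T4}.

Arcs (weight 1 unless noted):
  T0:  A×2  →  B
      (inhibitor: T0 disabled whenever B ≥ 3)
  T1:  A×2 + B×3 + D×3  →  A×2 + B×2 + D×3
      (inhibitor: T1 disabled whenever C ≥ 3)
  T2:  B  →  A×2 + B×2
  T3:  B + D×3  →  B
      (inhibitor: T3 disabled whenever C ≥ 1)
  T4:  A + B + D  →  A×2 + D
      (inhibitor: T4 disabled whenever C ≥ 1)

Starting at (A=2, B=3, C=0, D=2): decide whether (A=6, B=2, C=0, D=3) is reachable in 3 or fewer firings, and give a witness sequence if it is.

depth 0: 1 marking
depth 1: 3 markings reached so far
depth 2: 7 markings reached so far
depth 3: 13 markings reached so far
target is not among the 13 markings reachable within 3 steps

NO — not reachable within 3 firings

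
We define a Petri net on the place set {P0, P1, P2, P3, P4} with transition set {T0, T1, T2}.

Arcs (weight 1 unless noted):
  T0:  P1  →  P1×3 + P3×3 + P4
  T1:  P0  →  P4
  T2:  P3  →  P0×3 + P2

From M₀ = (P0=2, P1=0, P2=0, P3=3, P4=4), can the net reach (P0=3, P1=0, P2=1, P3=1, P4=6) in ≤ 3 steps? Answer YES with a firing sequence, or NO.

NO — not reachable within 3 firings

depth 0: 1 marking
depth 1: 3 markings reached so far
depth 2: 6 markings reached so far
depth 3: 9 markings reached so far
target is not among the 9 markings reachable within 3 steps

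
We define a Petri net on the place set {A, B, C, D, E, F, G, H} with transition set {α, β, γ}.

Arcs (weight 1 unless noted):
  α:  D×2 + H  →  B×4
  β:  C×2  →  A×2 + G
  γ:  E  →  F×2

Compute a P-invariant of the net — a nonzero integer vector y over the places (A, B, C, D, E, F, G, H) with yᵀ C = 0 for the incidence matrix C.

Incidence matrix C (rows=places, cols=transitions):
        α    β    γ
    A   0    2    0
    B   4    0    0
    C   0   -2    0
    D  -2    0    0
    E   0    0   -1
    F   0    0    2
    G   0    1    0
    H  -1    0    0

Candidate y = [1, 0, 1, 0, 0, 0, 0, 0]; check y·C column-wise:
  col α: 1·0 + 0·4 + 1·0 + 0·-2 + 0·-1 = 0
  col β: 1·2 + 1·-2 + 0·1 = 0
  col γ: 1·0 + 1·0 + 0·-1 + 0·2 = 0

y = (A:1, B:0, C:1, D:0, E:0, F:0, G:0, H:0)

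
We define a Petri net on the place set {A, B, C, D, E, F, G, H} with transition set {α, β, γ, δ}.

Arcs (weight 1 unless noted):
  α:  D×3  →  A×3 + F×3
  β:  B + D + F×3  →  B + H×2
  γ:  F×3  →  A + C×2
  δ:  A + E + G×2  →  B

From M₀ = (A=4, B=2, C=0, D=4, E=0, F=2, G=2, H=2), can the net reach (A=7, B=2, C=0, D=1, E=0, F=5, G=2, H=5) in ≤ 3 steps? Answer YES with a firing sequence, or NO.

depth 0: 1 marking
depth 1: 2 markings reached so far
depth 2: 4 markings reached so far
depth 3: 4 markings reached so far
(frontier empty at depth 3; search complete)
target is not among the 4 markings reachable within 3 steps

NO — not reachable within 3 firings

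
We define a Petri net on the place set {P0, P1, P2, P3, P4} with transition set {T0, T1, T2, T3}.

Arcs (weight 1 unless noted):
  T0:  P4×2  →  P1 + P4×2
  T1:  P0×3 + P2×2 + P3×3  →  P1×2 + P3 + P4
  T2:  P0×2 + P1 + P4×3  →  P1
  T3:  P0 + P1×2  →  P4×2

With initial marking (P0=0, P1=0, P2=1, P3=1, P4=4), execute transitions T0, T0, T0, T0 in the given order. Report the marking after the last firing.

(P0=0, P1=4, P2=1, P3=1, P4=4)

step 1: fire T0:  (P0=0, P1=0, P2=1, P3=1, P4=4) → (P0=0, P1=1, P2=1, P3=1, P4=4)
step 2: fire T0:  (P0=0, P1=1, P2=1, P3=1, P4=4) → (P0=0, P1=2, P2=1, P3=1, P4=4)
step 3: fire T0:  (P0=0, P1=2, P2=1, P3=1, P4=4) → (P0=0, P1=3, P2=1, P3=1, P4=4)
step 4: fire T0:  (P0=0, P1=3, P2=1, P3=1, P4=4) → (P0=0, P1=4, P2=1, P3=1, P4=4)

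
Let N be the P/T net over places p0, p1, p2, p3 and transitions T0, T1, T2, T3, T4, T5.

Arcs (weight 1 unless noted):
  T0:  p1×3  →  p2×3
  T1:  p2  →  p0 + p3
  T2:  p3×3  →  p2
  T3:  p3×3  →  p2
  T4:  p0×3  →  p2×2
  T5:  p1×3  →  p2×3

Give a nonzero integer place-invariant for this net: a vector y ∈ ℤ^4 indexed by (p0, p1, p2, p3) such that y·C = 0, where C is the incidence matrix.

Incidence matrix C (rows=places, cols=transitions):
       T0   T1   T2   T3   T4   T5
   p0   0    1    0    0   -3    0
   p1  -3    0    0    0    0   -3
   p2   3   -1    1    1    2    3
   p3   0    1   -3   -3    0    0

Candidate y = [2, 3, 3, 1]; check y·C column-wise:
  col T0: 2·0 + 3·-3 + 3·3 + 1·0 = 0
  col T1: 2·1 + 3·0 + 3·-1 + 1·1 = 0
  col T2: 2·0 + 3·0 + 3·1 + 1·-3 = 0
  col T3: 2·0 + 3·0 + 3·1 + 1·-3 = 0
  col T4: 2·-3 + 3·0 + 3·2 + 1·0 = 0
  col T5: 2·0 + 3·-3 + 3·3 + 1·0 = 0

y = (p0:2, p1:3, p2:3, p3:1)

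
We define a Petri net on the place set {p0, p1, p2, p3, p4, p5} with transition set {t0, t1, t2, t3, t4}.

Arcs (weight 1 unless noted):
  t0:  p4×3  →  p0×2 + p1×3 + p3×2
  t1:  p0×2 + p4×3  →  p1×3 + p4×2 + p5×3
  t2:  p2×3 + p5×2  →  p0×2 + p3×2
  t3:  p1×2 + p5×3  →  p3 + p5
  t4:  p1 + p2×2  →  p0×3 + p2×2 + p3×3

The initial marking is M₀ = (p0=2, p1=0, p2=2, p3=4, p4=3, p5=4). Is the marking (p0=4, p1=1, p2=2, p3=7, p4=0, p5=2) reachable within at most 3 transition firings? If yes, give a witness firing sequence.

step 1: fire t0:  (p0=2, p1=0, p2=2, p3=4, p4=3, p5=4) → (p0=4, p1=3, p2=2, p3=6, p4=0, p5=4)
step 2: fire t3:  (p0=4, p1=3, p2=2, p3=6, p4=0, p5=4) → (p0=4, p1=1, p2=2, p3=7, p4=0, p5=2)

YES — reachable via ⟨t0, t3⟩ (2 firings)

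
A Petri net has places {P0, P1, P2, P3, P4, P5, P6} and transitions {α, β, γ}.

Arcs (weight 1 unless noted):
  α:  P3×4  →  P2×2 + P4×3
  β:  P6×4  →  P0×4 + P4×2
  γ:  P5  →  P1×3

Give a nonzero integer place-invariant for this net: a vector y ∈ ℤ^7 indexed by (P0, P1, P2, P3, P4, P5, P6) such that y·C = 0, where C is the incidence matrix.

y = (P0:0, P1:0, P2:2, P3:1, P4:0, P5:0, P6:0)

Incidence matrix C (rows=places, cols=transitions):
        α    β    γ
   P0   0    4    0
   P1   0    0    3
   P2   2    0    0
   P3  -4    0    0
   P4   3    2    0
   P5   0    0   -1
   P6   0   -4    0

Candidate y = [0, 0, 2, 1, 0, 0, 0]; check y·C column-wise:
  col α: 2·2 + 1·-4 + 0·3 = 0
  col β: 0·4 + 2·0 + 1·0 + 0·2 + 0·-4 = 0
  col γ: 0·3 + 2·0 + 1·0 + 0·-1 = 0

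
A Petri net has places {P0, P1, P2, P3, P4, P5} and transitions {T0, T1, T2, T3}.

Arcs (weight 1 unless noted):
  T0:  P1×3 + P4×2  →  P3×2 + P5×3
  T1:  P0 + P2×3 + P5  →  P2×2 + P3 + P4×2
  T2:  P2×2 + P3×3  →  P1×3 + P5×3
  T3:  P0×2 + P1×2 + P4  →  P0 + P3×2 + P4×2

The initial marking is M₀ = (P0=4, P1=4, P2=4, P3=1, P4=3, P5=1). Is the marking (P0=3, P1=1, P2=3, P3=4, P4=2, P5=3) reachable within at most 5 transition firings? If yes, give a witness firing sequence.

depth 0: 1 marking
depth 1: 4 markings reached so far
depth 2: 9 markings reached so far
depth 3: 15 markings reached so far
depth 4: 21 markings reached so far
depth 5: 26 markings reached so far
target is not among the 26 markings reachable within 5 steps

NO — not reachable within 5 firings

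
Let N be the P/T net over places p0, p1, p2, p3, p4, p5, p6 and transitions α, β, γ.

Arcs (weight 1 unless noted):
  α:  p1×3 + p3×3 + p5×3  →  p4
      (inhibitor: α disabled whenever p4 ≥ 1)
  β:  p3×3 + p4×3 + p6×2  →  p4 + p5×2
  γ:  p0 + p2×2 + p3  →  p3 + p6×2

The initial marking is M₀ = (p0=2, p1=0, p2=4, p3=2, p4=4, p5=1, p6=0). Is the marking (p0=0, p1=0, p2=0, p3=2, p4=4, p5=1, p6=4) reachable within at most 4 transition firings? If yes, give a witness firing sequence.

YES — reachable via ⟨γ, γ⟩ (2 firings)

step 1: fire γ:  (p0=2, p1=0, p2=4, p3=2, p4=4, p5=1, p6=0) → (p0=1, p1=0, p2=2, p3=2, p4=4, p5=1, p6=2)
step 2: fire γ:  (p0=1, p1=0, p2=2, p3=2, p4=4, p5=1, p6=2) → (p0=0, p1=0, p2=0, p3=2, p4=4, p5=1, p6=4)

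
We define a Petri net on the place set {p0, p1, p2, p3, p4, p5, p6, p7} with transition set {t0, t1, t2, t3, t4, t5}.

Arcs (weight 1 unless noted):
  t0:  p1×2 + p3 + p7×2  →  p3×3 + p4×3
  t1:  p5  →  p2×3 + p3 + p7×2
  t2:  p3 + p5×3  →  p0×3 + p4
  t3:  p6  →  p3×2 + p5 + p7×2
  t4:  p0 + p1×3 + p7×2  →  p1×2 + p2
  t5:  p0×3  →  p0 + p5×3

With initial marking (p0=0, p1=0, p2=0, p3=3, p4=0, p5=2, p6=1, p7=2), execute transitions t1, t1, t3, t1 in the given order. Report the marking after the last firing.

step 1: fire t1:  (p0=0, p1=0, p2=0, p3=3, p4=0, p5=2, p6=1, p7=2) → (p0=0, p1=0, p2=3, p3=4, p4=0, p5=1, p6=1, p7=4)
step 2: fire t1:  (p0=0, p1=0, p2=3, p3=4, p4=0, p5=1, p6=1, p7=4) → (p0=0, p1=0, p2=6, p3=5, p4=0, p5=0, p6=1, p7=6)
step 3: fire t3:  (p0=0, p1=0, p2=6, p3=5, p4=0, p5=0, p6=1, p7=6) → (p0=0, p1=0, p2=6, p3=7, p4=0, p5=1, p6=0, p7=8)
step 4: fire t1:  (p0=0, p1=0, p2=6, p3=7, p4=0, p5=1, p6=0, p7=8) → (p0=0, p1=0, p2=9, p3=8, p4=0, p5=0, p6=0, p7=10)

(p0=0, p1=0, p2=9, p3=8, p4=0, p5=0, p6=0, p7=10)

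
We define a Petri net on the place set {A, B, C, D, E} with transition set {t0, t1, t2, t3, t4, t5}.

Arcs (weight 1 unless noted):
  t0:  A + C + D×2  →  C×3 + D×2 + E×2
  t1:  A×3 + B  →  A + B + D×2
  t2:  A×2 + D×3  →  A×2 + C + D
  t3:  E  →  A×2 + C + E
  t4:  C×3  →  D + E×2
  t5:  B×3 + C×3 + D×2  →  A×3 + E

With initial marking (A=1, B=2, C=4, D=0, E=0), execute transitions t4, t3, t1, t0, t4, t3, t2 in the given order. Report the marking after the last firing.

step 1: fire t4:  (A=1, B=2, C=4, D=0, E=0) → (A=1, B=2, C=1, D=1, E=2)
step 2: fire t3:  (A=1, B=2, C=1, D=1, E=2) → (A=3, B=2, C=2, D=1, E=2)
step 3: fire t1:  (A=3, B=2, C=2, D=1, E=2) → (A=1, B=2, C=2, D=3, E=2)
step 4: fire t0:  (A=1, B=2, C=2, D=3, E=2) → (A=0, B=2, C=4, D=3, E=4)
step 5: fire t4:  (A=0, B=2, C=4, D=3, E=4) → (A=0, B=2, C=1, D=4, E=6)
step 6: fire t3:  (A=0, B=2, C=1, D=4, E=6) → (A=2, B=2, C=2, D=4, E=6)
step 7: fire t2:  (A=2, B=2, C=2, D=4, E=6) → (A=2, B=2, C=3, D=2, E=6)

(A=2, B=2, C=3, D=2, E=6)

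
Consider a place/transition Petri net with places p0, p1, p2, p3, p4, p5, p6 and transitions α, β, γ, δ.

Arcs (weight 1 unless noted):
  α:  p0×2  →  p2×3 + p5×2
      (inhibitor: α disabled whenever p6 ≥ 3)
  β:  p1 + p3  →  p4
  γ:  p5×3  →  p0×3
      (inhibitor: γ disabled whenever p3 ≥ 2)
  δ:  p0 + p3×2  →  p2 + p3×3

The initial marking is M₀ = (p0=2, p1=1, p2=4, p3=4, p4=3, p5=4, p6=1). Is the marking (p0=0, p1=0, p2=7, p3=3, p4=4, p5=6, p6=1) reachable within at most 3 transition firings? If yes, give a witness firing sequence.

YES — reachable via ⟨α, β⟩ (2 firings)

step 1: fire α:  (p0=2, p1=1, p2=4, p3=4, p4=3, p5=4, p6=1) → (p0=0, p1=1, p2=7, p3=4, p4=3, p5=6, p6=1)
step 2: fire β:  (p0=0, p1=1, p2=7, p3=4, p4=3, p5=6, p6=1) → (p0=0, p1=0, p2=7, p3=3, p4=4, p5=6, p6=1)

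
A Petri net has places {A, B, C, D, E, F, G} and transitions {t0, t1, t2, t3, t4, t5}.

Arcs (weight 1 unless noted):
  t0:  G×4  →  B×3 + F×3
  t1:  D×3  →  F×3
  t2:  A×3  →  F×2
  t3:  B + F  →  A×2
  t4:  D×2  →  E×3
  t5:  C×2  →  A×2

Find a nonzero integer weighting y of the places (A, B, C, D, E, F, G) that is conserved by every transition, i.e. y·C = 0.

y = (A:2, B:1, C:2, D:3, E:2, F:3, G:3)

Incidence matrix C (rows=places, cols=transitions):
       t0   t1   t2   t3   t4   t5
    A   0    0   -3    2    0    2
    B   3    0    0   -1    0    0
    C   0    0    0    0    0   -2
    D   0   -3    0    0   -2    0
    E   0    0    0    0    3    0
    F   3    3    2   -1    0    0
    G  -4    0    0    0    0    0

Candidate y = [2, 1, 2, 3, 2, 3, 3]; check y·C column-wise:
  col t0: 2·0 + 1·3 + 2·0 + 3·0 + 2·0 + 3·3 + 3·-4 = 0
  col t1: 2·0 + 1·0 + 2·0 + 3·-3 + 2·0 + 3·3 + 3·0 = 0
  col t2: 2·-3 + 1·0 + 2·0 + 3·0 + 2·0 + 3·2 + 3·0 = 0
  col t3: 2·2 + 1·-1 + 2·0 + 3·0 + 2·0 + 3·-1 + 3·0 = 0
  col t4: 2·0 + 1·0 + 2·0 + 3·-2 + 2·3 + 3·0 + 3·0 = 0
  col t5: 2·2 + 1·0 + 2·-2 + 3·0 + 2·0 + 3·0 + 3·0 = 0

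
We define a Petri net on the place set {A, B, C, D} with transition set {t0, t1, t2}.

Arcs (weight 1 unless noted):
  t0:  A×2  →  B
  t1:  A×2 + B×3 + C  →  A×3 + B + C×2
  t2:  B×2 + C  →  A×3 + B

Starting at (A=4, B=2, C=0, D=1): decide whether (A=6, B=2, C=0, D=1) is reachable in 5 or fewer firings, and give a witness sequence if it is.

depth 0: 1 marking
depth 1: 2 markings reached so far
depth 2: 3 markings reached so far
depth 3: 3 markings reached so far
(frontier empty at depth 3; search complete)
target is not among the 3 markings reachable within 5 steps

NO — not reachable within 5 firings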